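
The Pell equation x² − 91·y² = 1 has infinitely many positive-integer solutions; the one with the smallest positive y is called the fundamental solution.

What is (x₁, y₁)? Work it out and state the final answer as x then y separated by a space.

√91 → a₀=9, period (1,1,5,1,5,1,1,18); ℓ=8 even so k=7
step 0: (9, 1)  from 9·(1,0) + (0,1)
…
step 2: (19, 2)  from 1·(10,1) + (9,1)
…
step 4: (124, 13)  from 1·(105,11) + (19,2)
step 5: (725, 76)  from 5·(124,13) + (105,11)
step 6: (849, 89)  from 1·(725,76) + (124,13)
step 7: (1574, 165)  from 1·(849,89) + (725,76)
(x₁, y₁) = (1574, 165);  1574² − 91·165² = 1 ✓

1574 165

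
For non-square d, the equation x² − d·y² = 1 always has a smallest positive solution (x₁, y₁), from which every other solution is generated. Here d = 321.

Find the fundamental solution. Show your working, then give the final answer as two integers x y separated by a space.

d=321: √d = [17; 1,10,1,34] (ℓ=4, even), read p_3/q_3
k=0  a_k=17  p_k/q_k = 17/1
…
k=2  a_k=10  p_k/q_k = 197/11
k=3  a_k=1  p_k/q_k = 215/12
fundamental: x₁=215, y₁=12  (since 46225 − 321·144 = 1)

215 12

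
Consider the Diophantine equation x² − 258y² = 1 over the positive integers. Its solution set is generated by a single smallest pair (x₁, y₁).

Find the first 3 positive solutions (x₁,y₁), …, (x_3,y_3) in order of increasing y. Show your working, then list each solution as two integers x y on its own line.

√258 → a₀=16, period (16,32); ℓ=2 even so k=1
i=0: a=16 ⇒ p=16, q=1
i=1: a=16 ⇒ p=257, q=16
fundamental: x₁=257, y₁=16  (since 66049 − 258·256 = 1)
(x_2, y_2) = (257·257 + 258·16·16, 257·16 + 16·257) = (132097, 8224)
(x_3, y_3) = (257·132097 + 258·16·8224, 257·8224 + 16·132097) = (67897601, 4227120)

257 16
132097 8224
67897601 4227120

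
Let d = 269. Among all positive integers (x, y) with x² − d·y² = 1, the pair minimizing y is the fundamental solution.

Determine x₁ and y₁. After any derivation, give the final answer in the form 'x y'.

√269 → a₀=16, period (2,2,32); ℓ=3 odd so k=5
i=0: a=16 ⇒ p=16, q=1
i=1: a=2 ⇒ p=33, q=2
…
i=4: a=2 ⇒ p=5396, q=329
i=5: a=2 ⇒ p=13449, q=820
fundamental: x₁=13449, y₁=820  (since 180875601 − 269·672400 = 1)

13449 820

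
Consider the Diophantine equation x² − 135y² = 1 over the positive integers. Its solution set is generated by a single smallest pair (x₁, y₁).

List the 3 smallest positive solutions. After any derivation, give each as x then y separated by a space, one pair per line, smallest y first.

√135 → a₀=11, period (1,1,1,1,1,1,1,22); ℓ=8 even so k=7
k=0  a_k=11  p_k/q_k = 11/1
k=1  a_k=1  p_k/q_k = 12/1
k=2  a_k=1  p_k/q_k = 23/2
k=3  a_k=1  p_k/q_k = 35/3
…
k=6  a_k=1  p_k/q_k = 151/13
k=7  a_k=1  p_k/q_k = 244/21
fundamental: x₁=244, y₁=21  (since 59536 − 135·441 = 1)
n=2: (244,21)∘(244,21) = (244·244+135·21·21, 244·21+21·244) = (119071,10248)
n=3: (119071,10248)∘(244,21) = (244·119071+135·21·10248, 244·10248+21·119071) = (58106404,5001003)

244 21
119071 10248
58106404 5001003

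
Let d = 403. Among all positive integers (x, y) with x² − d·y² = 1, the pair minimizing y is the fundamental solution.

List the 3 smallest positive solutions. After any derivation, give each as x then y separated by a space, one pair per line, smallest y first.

669878 33369
897473069767 44706317964
1202394930058086974 59895557730143415

[20; 13,2,1,3,1,3,1,2,13,40] for √403; ℓ=10 ⇒ convergent index 9
k=0  a_k=20  p_k/q_k = 20/1
…
k=2  a_k=2  p_k/q_k = 542/27
k=3  a_k=1  p_k/q_k = 803/40
k=4  a_k=3  p_k/q_k = 2951/147
…
k=6  a_k=3  p_k/q_k = 14213/708
k=7  a_k=1  p_k/q_k = 17967/895
k=8  a_k=2  p_k/q_k = 50147/2498
k=9  a_k=13  p_k/q_k = 669878/33369
→ (669878, 33369).  Check: 669878²=448736534884, 403·33369²=448736534883, difference 1.
n=2: (669878,33369)∘(669878,33369) = (669878·669878+403·33369·33369, 669878·33369+33369·669878) = (897473069767,44706317964)
n=3: (897473069767,44706317964)∘(669878,33369) = (669878·897473069767+403·33369·44706317964, 669878·44706317964+33369·897473069767) = (1202394930058086974,59895557730143415)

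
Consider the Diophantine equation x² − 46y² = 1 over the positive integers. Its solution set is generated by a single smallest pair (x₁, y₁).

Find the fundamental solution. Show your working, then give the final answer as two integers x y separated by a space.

√46 = [6; 1,3,1,1,2,6,2,1,1,3,1,12, …], period ℓ=12 (even) → k=11
step 0: (6, 1)  from 6·(1,0) + (0,1)
step 1: (7, 1)  from 1·(6,1) + (1,0)
step 2: (27, 4)  from 3·(7,1) + (6,1)
step 3: (34, 5)  from 1·(27,4) + (7,1)
step 4: (61, 9)  from 1·(34,5) + (27,4)
…
step 6: (997, 147)  from 6·(156,23) + (61,9)
step 7: (2150, 317)  from 2·(997,147) + (156,23)
step 8: (3147, 464)  from 1·(2150,317) + (997,147)
step 9: (5297, 781)  from 1·(3147,464) + (2150,317)
step 10: (19038, 2807)  from 3·(5297,781) + (3147,464)
step 11: (24335, 3588)  from 1·(19038,2807) + (5297,781)
fundamental: x₁=24335, y₁=3588  (since 592192225 − 46·12873744 = 1)

24335 3588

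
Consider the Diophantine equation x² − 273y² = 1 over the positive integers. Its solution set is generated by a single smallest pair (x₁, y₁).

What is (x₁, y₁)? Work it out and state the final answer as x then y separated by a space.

[16; 1,1,10,1,1,32] for √273; ℓ=6 ⇒ convergent index 5
i=0: a=16 ⇒ p=16, q=1
…
i=3: a=10 ⇒ p=347, q=21
i=4: a=1 ⇒ p=380, q=23
i=5: a=1 ⇒ p=727, q=44
fundamental: x₁=727, y₁=44  (since 528529 − 273·1936 = 1)

727 44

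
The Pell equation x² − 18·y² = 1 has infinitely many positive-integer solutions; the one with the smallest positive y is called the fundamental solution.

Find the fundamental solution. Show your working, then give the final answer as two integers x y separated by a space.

17 4

[4; 4,8] for √18; ℓ=2 ⇒ convergent index 1
i=0: a=4 ⇒ p=4, q=1
i=1: a=4 ⇒ p=17, q=4
fundamental: x₁=17, y₁=4  (since 289 − 18·16 = 1)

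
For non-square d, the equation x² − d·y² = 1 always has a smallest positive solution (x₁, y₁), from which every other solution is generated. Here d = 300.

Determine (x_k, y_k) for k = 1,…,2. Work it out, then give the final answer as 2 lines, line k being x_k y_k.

1351 78
3650401 210756

d=300: √d = [17; 3,8,3,34] (ℓ=4, even), read p_3/q_3
step 0: (17, 1)  from 17·(1,0) + (0,1)
…
step 2: (433, 25)  from 8·(52,3) + (17,1)
step 3: (1351, 78)  from 3·(433,25) + (52,3)
(x₁, y₁) = (1351, 78);  1351² − 300·78² = 1 ✓
n=2: (1351,78)∘(1351,78) = (1351·1351+300·78·78, 1351·78+78·1351) = (3650401,210756)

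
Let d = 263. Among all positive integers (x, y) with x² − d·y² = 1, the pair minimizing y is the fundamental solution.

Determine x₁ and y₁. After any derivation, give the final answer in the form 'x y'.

[16; 4,1,1,1,1,15,1,1,1,1,4,32] for √263; ℓ=12 ⇒ convergent index 11
k=0  a_k=16  p_k/q_k = 16/1
…
k=2  a_k=1  p_k/q_k = 81/5
…
k=4  a_k=1  p_k/q_k = 227/14
k=5  a_k=1  p_k/q_k = 373/23
k=6  a_k=15  p_k/q_k = 5822/359
…
k=9  a_k=1  p_k/q_k = 18212/1123
k=10  a_k=1  p_k/q_k = 30229/1864
k=11  a_k=4  p_k/q_k = 139128/8579
(x₁, y₁) = (139128, 8579);  139128² − 263·8579² = 1 ✓

139128 8579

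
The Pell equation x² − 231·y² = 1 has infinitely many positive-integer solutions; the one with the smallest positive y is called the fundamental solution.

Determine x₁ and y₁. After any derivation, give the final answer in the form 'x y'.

[15; 5,30] for √231; ℓ=2 ⇒ convergent index 1
step 0: (15, 1)  from 15·(1,0) + (0,1)
step 1: (76, 5)  from 5·(15,1) + (1,0)
→ (76, 5).  Check: 76²=5776, 231·5²=5775, difference 1.

76 5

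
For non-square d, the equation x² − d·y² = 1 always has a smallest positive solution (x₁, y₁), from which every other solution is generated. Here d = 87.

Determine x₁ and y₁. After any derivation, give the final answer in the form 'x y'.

28 3

[9; 3,18] for √87; ℓ=2 ⇒ convergent index 1
a_0=9:  p_0=9·1+0=9,  q_0=9·0+1=1
a_1=3:  p_1=3·9+1=28,  q_1=3·1+0=3
→ (28, 3).  Check: 28²=784, 87·3²=783, difference 1.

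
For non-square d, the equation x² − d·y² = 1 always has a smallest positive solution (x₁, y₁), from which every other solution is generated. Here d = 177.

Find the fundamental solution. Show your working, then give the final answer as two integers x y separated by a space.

62423 4692

[13; 3,3,2,8,2,3,3,26] for √177; ℓ=8 ⇒ convergent index 7
i=0: a=13 ⇒ p=13, q=1
i=1: a=3 ⇒ p=40, q=3
…
i=3: a=2 ⇒ p=306, q=23
…
i=5: a=2 ⇒ p=5468, q=411
i=6: a=3 ⇒ p=18985, q=1427
i=7: a=3 ⇒ p=62423, q=4692
(x₁, y₁) = (62423, 4692);  62423² − 177·4692² = 1 ✓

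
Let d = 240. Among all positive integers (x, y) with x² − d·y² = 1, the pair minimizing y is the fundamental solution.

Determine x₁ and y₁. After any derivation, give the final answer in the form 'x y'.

31 2

[15; 2,30] for √240; ℓ=2 ⇒ convergent index 1
a_0=15:  p_0=15·1+0=15,  q_0=15·0+1=1
a_1=2:  p_1=2·15+1=31,  q_1=2·1+0=2
fundamental: x₁=31, y₁=2  (since 961 − 240·4 = 1)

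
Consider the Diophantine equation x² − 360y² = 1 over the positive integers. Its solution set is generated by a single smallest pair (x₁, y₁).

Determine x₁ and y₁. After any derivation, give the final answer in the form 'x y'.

√360 → a₀=18, period (1,36); ℓ=2 even so k=1
a_0=18:  p_0=18·1+0=18,  q_0=18·0+1=1
a_1=1:  p_1=1·18+1=19,  q_1=1·1+0=1
fundamental: x₁=19, y₁=1  (since 361 − 360·1 = 1)

19 1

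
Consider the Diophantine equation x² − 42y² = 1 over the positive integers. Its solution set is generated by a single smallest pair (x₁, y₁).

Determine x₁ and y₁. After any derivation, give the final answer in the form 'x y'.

√42 = [6; 2,12, …], period ℓ=2 (even) → k=1
k=0  a_k=6  p_k/q_k = 6/1
k=1  a_k=2  p_k/q_k = 13/2
→ (13, 2).  Check: 13²=169, 42·2²=168, difference 1.

13 2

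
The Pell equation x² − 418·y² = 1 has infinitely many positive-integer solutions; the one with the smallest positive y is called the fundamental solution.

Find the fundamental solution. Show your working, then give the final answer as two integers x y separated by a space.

√418 → a₀=20, period (2,4,20,4,2,40); ℓ=6 even so k=5
a_0=20:  p_0=20·1+0=20,  q_0=20·0+1=1
a_1=2:  p_1=2·20+1=41,  q_1=2·1+0=2
…
a_4=4:  p_4=4·3721+184=15068,  q_4=4·182+9=737
a_5=2:  p_5=2·15068+3721=33857,  q_5=2·737+182=1656
(x₁, y₁) = (33857, 1656);  33857² − 418·1656² = 1 ✓

33857 1656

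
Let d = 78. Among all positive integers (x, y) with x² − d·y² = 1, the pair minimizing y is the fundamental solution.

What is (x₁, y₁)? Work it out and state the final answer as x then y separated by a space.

53 6

√78 = [8; 1,4,1,16, …], period ℓ=4 (even) → k=3
k=0  a_k=8  p_k/q_k = 8/1
…
k=2  a_k=4  p_k/q_k = 44/5
k=3  a_k=1  p_k/q_k = 53/6
fundamental: x₁=53, y₁=6  (since 2809 − 78·36 = 1)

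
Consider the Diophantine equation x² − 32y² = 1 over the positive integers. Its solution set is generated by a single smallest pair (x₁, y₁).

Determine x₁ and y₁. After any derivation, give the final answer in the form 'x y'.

17 3

[5; 1,1,1,10] for √32; ℓ=4 ⇒ convergent index 3
a_0=5:  p_0=5·1+0=5,  q_0=5·0+1=1
a_1=1:  p_1=1·5+1=6,  q_1=1·1+0=1
a_2=1:  p_2=1·6+5=11,  q_2=1·1+1=2
a_3=1:  p_3=1·11+6=17,  q_3=1·2+1=3
(x₁, y₁) = (17, 3);  17² − 32·3² = 1 ✓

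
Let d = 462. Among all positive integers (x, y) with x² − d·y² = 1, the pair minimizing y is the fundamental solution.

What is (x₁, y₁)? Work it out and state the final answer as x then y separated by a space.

43 2

[21; 2,42] for √462; ℓ=2 ⇒ convergent index 1
i=0: a=21 ⇒ p=21, q=1
i=1: a=2 ⇒ p=43, q=2
→ (43, 2).  Check: 43²=1849, 462·2²=1848, difference 1.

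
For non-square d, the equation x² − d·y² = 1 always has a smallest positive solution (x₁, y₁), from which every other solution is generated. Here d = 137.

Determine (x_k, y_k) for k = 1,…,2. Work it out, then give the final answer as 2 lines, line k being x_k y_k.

d=137: √d = [11; 1,2,2,1,1,2,2,1,22] (ℓ=9, odd), read p_17/q_17
k=0  a_k=11  p_k/q_k = 11/1
…
k=2  a_k=2  p_k/q_k = 35/3
k=3  a_k=2  p_k/q_k = 82/7
…
k=5  a_k=1  p_k/q_k = 199/17
k=6  a_k=2  p_k/q_k = 515/44
…
k=8  a_k=1  p_k/q_k = 1744/149
k=9  a_k=22  p_k/q_k = 39597/3383
…
k=12  a_k=2  p_k/q_k = 285899/24426
…
k=14  a_k=1  p_k/q_k = 694077/59299
…
k=16  a_k=2  p_k/q_k = 4286741/366241
k=17  a_k=1  p_k/q_k = 6083073/519712
(x₁, y₁) = (6083073, 519712);  6083073² − 137·519712² = 1 ✓
k=2:  x_2 = 6083073·6083073+137·519712·519712 = 74007554246657,  y_2 = 6083073·519712+519712·6083073 = 6322892069952

6083073 519712
74007554246657 6322892069952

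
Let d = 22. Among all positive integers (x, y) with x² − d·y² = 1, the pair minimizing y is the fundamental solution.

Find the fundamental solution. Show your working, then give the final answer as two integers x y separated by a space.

[4; 1,2,4,2,1,8] for √22; ℓ=6 ⇒ convergent index 5
i=0: a=4 ⇒ p=4, q=1
i=1: a=1 ⇒ p=5, q=1
i=2: a=2 ⇒ p=14, q=3
…
i=4: a=2 ⇒ p=136, q=29
i=5: a=1 ⇒ p=197, q=42
fundamental: x₁=197, y₁=42  (since 38809 − 22·1764 = 1)

197 42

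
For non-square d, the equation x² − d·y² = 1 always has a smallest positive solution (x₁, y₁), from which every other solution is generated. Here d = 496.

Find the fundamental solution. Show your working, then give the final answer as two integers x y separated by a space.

4620799 207480

d=496: √d = [22; 3,1,2,4,1,…,1,3,44] (ℓ=16, even), read p_15/q_15
a_0=22:  p_0=22·1+0=22,  q_0=22·0+1=1
…
a_3=2:  p_3=2·89+67=245,  q_3=2·4+3=11
…
a_5=1:  p_5=1·1069+245=1314,  q_5=1·48+11=59
a_6=1:  p_6=1·1314+1069=2383,  q_6=1·59+48=107
…
a_8=2:  p_8=2·6080+2383=14543,  q_8=2·273+107=653
a_9=2:  p_9=2·14543+6080=35166,  q_9=2·653+273=1579
a_10=1:  p_10=1·35166+14543=49709,  q_10=1·1579+653=2232
…
a_12=4:  p_12=4·84875+49709=389209,  q_12=4·3811+2232=17476
a_13=2:  p_13=2·389209+84875=863293,  q_13=2·17476+3811=38763
a_14=1:  p_14=1·863293+389209=1252502,  q_14=1·38763+17476=56239
a_15=3:  p_15=3·1252502+863293=4620799,  q_15=3·56239+38763=207480
(x₁, y₁) = (4620799, 207480);  4620799² − 496·207480² = 1 ✓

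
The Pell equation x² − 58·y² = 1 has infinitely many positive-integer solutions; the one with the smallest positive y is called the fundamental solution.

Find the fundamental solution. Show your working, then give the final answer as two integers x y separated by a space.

[7; 1,1,1,1,1,1,14] for √58; ℓ=7 ⇒ convergent index 13
i=0: a=7 ⇒ p=7, q=1
i=1: a=1 ⇒ p=8, q=1
…
i=4: a=1 ⇒ p=38, q=5
i=5: a=1 ⇒ p=61, q=8
…
i=9: a=1 ⇒ p=2993, q=393
…
i=11: a=1 ⇒ p=7532, q=989
i=12: a=1 ⇒ p=12071, q=1585
i=13: a=1 ⇒ p=19603, q=2574
fundamental: x₁=19603, y₁=2574  (since 384277609 − 58·6625476 = 1)

19603 2574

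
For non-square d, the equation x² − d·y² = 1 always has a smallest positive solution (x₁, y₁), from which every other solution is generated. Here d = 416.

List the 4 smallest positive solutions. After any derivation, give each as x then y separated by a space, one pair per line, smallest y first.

√416 → a₀=20, period (2,1,1,9,1,1,2,40); ℓ=8 even so k=7
step 0: (20, 1)  from 20·(1,0) + (0,1)
…
step 4: (979, 48)  from 9·(102,5) + (61,3)
step 5: (1081, 53)  from 1·(979,48) + (102,5)
step 6: (2060, 101)  from 1·(1081,53) + (979,48)
step 7: (5201, 255)  from 2·(2060,101) + (1081,53)
fundamental: x₁=5201, y₁=255  (since 27050401 − 416·65025 = 1)
k=2:  x_2 = 5201·5201+416·255·255 = 54100801,  y_2 = 5201·255+255·5201 = 2652510
k=3:  x_3 = 5201·54100801+416·255·2652510 = 562756526801,  y_3 = 5201·2652510+255·54100801 = 27591408765
k=4:  x_4 = 5201·562756526801+416·255·27591408765 = 5853793337683201,  y_4 = 5201·27591408765+255·562756526801 = 287005831321020

5201 255
54100801 2652510
562756526801 27591408765
5853793337683201 287005831321020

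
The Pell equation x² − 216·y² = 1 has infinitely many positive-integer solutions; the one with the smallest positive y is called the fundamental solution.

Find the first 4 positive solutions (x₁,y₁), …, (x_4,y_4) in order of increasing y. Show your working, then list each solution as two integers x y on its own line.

485 33
470449 32010
456335045 31049667
442644523201 30118144980

√216 → a₀=14, period (1,2,3,2,1,28); ℓ=6 even so k=5
a_0=14:  p_0=14·1+0=14,  q_0=14·0+1=1
…
a_4=2:  p_4=2·147+44=338,  q_4=2·10+3=23
a_5=1:  p_5=1·338+147=485,  q_5=1·23+10=33
fundamental: x₁=485, y₁=33  (since 235225 − 216·1089 = 1)
k=2:  x_2 = 485·485+216·33·33 = 470449,  y_2 = 485·33+33·485 = 32010
k=3:  x_3 = 485·470449+216·33·32010 = 456335045,  y_3 = 485·32010+33·470449 = 31049667
k=4:  x_4 = 485·456335045+216·33·31049667 = 442644523201,  y_4 = 485·31049667+33·456335045 = 30118144980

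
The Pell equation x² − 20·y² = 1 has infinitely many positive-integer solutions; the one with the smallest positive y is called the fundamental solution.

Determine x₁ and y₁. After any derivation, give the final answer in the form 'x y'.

[4; 2,8] for √20; ℓ=2 ⇒ convergent index 1
step 0: (4, 1)  from 4·(1,0) + (0,1)
step 1: (9, 2)  from 2·(4,1) + (1,0)
fundamental: x₁=9, y₁=2  (since 81 − 20·4 = 1)

9 2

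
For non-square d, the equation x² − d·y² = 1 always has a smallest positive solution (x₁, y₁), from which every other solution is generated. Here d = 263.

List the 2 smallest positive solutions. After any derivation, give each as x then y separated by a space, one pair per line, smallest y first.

139128 8579
38713200767 2387158224

[16; 4,1,1,1,1,15,1,1,1,1,4,32] for √263; ℓ=12 ⇒ convergent index 11
step 0: (16, 1)  from 16·(1,0) + (0,1)
…
step 3: (146, 9)  from 1·(81,5) + (65,4)
…
step 5: (373, 23)  from 1·(227,14) + (146,9)
step 6: (5822, 359)  from 15·(373,23) + (227,14)
step 7: (6195, 382)  from 1·(5822,359) + (373,23)
step 8: (12017, 741)  from 1·(6195,382) + (5822,359)
…
step 10: (30229, 1864)  from 1·(18212,1123) + (12017,741)
step 11: (139128, 8579)  from 4·(30229,1864) + (18212,1123)
→ (139128, 8579).  Check: 139128²=19356600384, 263·8579²=19356600383, difference 1.
n=2: (139128,8579)∘(139128,8579) = (139128·139128+263·8579·8579, 139128·8579+8579·139128) = (38713200767,2387158224)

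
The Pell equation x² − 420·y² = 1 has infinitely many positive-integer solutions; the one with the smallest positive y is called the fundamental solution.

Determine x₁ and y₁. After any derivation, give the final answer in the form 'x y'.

41 2

√420 = [20; 2,40, …], period ℓ=2 (even) → k=1
k=0  a_k=20  p_k/q_k = 20/1
k=1  a_k=2  p_k/q_k = 41/2
→ (41, 2).  Check: 41²=1681, 420·2²=1680, difference 1.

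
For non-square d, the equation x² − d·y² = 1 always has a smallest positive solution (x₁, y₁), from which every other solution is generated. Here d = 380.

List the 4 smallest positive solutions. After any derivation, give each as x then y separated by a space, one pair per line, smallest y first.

39 2
3041 156
237159 12166
18495361 948792

[19; 2,38] for √380; ℓ=2 ⇒ convergent index 1
i=0: a=19 ⇒ p=19, q=1
i=1: a=2 ⇒ p=39, q=2
fundamental: x₁=39, y₁=2  (since 1521 − 380·4 = 1)
(x_2, y_2) = (39·39 + 380·2·2, 39·2 + 2·39) = (3041, 156)
(x_3, y_3) = (39·3041 + 380·2·156, 39·156 + 2·3041) = (237159, 12166)
(x_4, y_4) = (39·237159 + 380·2·12166, 39·12166 + 2·237159) = (18495361, 948792)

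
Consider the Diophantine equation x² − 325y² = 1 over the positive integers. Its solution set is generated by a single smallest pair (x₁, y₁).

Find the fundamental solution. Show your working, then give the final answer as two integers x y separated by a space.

[18; 36] for √325; ℓ=1 ⇒ convergent index 1
i=0: a=18 ⇒ p=18, q=1
i=1: a=36 ⇒ p=649, q=36
→ (649, 36).  Check: 649²=421201, 325·36²=421200, difference 1.

649 36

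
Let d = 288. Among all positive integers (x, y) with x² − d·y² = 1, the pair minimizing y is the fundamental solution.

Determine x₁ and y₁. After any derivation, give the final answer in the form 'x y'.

17 1

d=288: √d = [16; 1,32] (ℓ=2, even), read p_1/q_1
i=0: a=16 ⇒ p=16, q=1
i=1: a=1 ⇒ p=17, q=1
(x₁, y₁) = (17, 1);  17² − 288·1² = 1 ✓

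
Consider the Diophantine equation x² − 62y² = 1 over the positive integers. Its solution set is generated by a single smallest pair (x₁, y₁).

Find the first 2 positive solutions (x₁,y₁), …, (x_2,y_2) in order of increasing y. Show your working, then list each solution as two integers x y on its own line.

63 8
7937 1008

√62 → a₀=7, period (1,6,1,14); ℓ=4 even so k=3
i=0: a=7 ⇒ p=7, q=1
…
i=2: a=6 ⇒ p=55, q=7
i=3: a=1 ⇒ p=63, q=8
(x₁, y₁) = (63, 8);  63² − 62·8² = 1 ✓
n=2: (63,8)∘(63,8) = (63·63+62·8·8, 63·8+8·63) = (7937,1008)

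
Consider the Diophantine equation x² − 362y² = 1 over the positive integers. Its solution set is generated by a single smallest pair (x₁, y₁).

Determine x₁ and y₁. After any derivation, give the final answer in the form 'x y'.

√362 → a₀=19, period (38); ℓ=1 odd so k=1
i=0: a=19 ⇒ p=19, q=1
i=1: a=38 ⇒ p=723, q=38
→ (723, 38).  Check: 723²=522729, 362·38²=522728, difference 1.

723 38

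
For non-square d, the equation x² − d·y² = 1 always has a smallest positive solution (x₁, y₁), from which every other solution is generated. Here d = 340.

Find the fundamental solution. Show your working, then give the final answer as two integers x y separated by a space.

285769 15498

√340 = [18; 2,3,1,1,1,…,3,2,36, …], period ℓ=14 (even) → k=13
k=0  a_k=18  p_k/q_k = 18/1
…
k=3  a_k=1  p_k/q_k = 166/9
k=4  a_k=1  p_k/q_k = 295/16
…
k=8  a_k=1  p_k/q_k = 7265/394
k=9  a_k=1  p_k/q_k = 13774/747
…
k=12  a_k=3  p_k/q_k = 125478/6805
k=13  a_k=2  p_k/q_k = 285769/15498
(x₁, y₁) = (285769, 15498);  285769² − 340·15498² = 1 ✓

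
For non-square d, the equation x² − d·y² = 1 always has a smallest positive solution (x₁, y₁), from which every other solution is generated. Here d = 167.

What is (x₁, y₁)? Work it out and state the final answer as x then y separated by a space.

√167 = [12; 1,11,1,24, …], period ℓ=4 (even) → k=3
a_0=12:  p_0=12·1+0=12,  q_0=12·0+1=1
a_1=1:  p_1=1·12+1=13,  q_1=1·1+0=1
a_2=11:  p_2=11·13+12=155,  q_2=11·1+1=12
a_3=1:  p_3=1·155+13=168,  q_3=1·12+1=13
fundamental: x₁=168, y₁=13  (since 28224 − 167·169 = 1)

168 13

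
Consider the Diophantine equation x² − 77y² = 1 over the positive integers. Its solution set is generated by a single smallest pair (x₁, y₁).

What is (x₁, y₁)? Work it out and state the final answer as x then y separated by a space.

√77 = [8; 1,3,2,3,1,16, …], period ℓ=6 (even) → k=5
step 0: (8, 1)  from 8·(1,0) + (0,1)
…
step 2: (35, 4)  from 3·(9,1) + (8,1)
step 3: (79, 9)  from 2·(35,4) + (9,1)
step 4: (272, 31)  from 3·(79,9) + (35,4)
step 5: (351, 40)  from 1·(272,31) + (79,9)
→ (351, 40).  Check: 351²=123201, 77·40²=123200, difference 1.

351 40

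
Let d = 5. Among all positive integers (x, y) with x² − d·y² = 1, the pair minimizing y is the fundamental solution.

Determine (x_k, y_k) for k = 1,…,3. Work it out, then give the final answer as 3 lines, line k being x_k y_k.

√5 → a₀=2, period (4); ℓ=1 odd so k=1
k=0  a_k=2  p_k/q_k = 2/1
k=1  a_k=4  p_k/q_k = 9/4
→ (9, 4).  Check: 9²=81, 5·4²=80, difference 1.
n=2: (9,4)∘(9,4) = (9·9+5·4·4, 9·4+4·9) = (161,72)
n=3: (161,72)∘(9,4) = (9·161+5·4·72, 9·72+4·161) = (2889,1292)

9 4
161 72
2889 1292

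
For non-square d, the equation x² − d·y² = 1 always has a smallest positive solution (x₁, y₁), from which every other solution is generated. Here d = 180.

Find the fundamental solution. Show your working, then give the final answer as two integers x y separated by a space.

161 12

[13; 2,2,2,26] for √180; ℓ=4 ⇒ convergent index 3
a_0=13:  p_0=13·1+0=13,  q_0=13·0+1=1
a_1=2:  p_1=2·13+1=27,  q_1=2·1+0=2
a_2=2:  p_2=2·27+13=67,  q_2=2·2+1=5
a_3=2:  p_3=2·67+27=161,  q_3=2·5+2=12
→ (161, 12).  Check: 161²=25921, 180·12²=25920, difference 1.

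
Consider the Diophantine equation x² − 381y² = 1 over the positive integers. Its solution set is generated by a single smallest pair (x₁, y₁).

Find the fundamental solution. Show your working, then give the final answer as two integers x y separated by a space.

1015 52

[19; 1,1,12,1,1,38] for √381; ℓ=6 ⇒ convergent index 5
k=0  a_k=19  p_k/q_k = 19/1
…
k=2  a_k=1  p_k/q_k = 39/2
…
k=4  a_k=1  p_k/q_k = 527/27
k=5  a_k=1  p_k/q_k = 1015/52
(x₁, y₁) = (1015, 52);  1015² − 381·52² = 1 ✓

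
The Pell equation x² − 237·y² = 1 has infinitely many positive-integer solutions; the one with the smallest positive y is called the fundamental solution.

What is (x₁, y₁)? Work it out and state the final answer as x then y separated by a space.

228151 14820

√237 → a₀=15, period (2,1,1,7,10,7,1,1,2,30); ℓ=10 even so k=9
i=0: a=15 ⇒ p=15, q=1
…
i=2: a=1 ⇒ p=46, q=3
…
i=4: a=7 ⇒ p=585, q=38
…
i=7: a=1 ⇒ p=48001, q=3118
i=8: a=1 ⇒ p=90075, q=5851
i=9: a=2 ⇒ p=228151, q=14820
→ (228151, 14820).  Check: 228151²=52052878801, 237·14820²=52052878800, difference 1.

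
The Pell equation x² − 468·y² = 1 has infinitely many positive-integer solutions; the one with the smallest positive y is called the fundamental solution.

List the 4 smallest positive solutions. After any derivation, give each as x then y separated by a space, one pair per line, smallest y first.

649 30
842401 38940
1093435849 50544090
1419278889601 65606189880

d=468: √d = [21; 1,1,1,2,1,1,1,42] (ℓ=8, even), read p_7/q_7
step 0: (21, 1)  from 21·(1,0) + (0,1)
…
step 2: (43, 2)  from 1·(22,1) + (21,1)
…
step 6: (411, 19)  from 1·(238,11) + (173,8)
step 7: (649, 30)  from 1·(411,19) + (238,11)
→ (649, 30).  Check: 649²=421201, 468·30²=421200, difference 1.
n=2: (649,30)∘(649,30) = (649·649+468·30·30, 649·30+30·649) = (842401,38940)
n=3: (842401,38940)∘(649,30) = (649·842401+468·30·38940, 649·38940+30·842401) = (1093435849,50544090)
n=4: (1093435849,50544090)∘(649,30) = (649·1093435849+468·30·50544090, 649·50544090+30·1093435849) = (1419278889601,65606189880)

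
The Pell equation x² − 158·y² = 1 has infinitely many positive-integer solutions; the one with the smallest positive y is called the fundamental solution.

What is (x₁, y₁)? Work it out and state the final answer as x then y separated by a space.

7743 616

√158 = [12; 1,1,3,12,3,1,1,24, …], period ℓ=8 (even) → k=7
i=0: a=12 ⇒ p=12, q=1
…
i=2: a=1 ⇒ p=25, q=2
i=3: a=3 ⇒ p=88, q=7
…
i=6: a=1 ⇒ p=4412, q=351
i=7: a=1 ⇒ p=7743, q=616
→ (7743, 616).  Check: 7743²=59954049, 158·616²=59954048, difference 1.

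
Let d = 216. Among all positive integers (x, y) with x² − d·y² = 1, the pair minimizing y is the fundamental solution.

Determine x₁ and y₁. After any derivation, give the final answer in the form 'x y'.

√216 = [14; 1,2,3,2,1,28, …], period ℓ=6 (even) → k=5
step 0: (14, 1)  from 14·(1,0) + (0,1)
step 1: (15, 1)  from 1·(14,1) + (1,0)
step 2: (44, 3)  from 2·(15,1) + (14,1)
step 3: (147, 10)  from 3·(44,3) + (15,1)
step 4: (338, 23)  from 2·(147,10) + (44,3)
step 5: (485, 33)  from 1·(338,23) + (147,10)
→ (485, 33).  Check: 485²=235225, 216·33²=235224, difference 1.

485 33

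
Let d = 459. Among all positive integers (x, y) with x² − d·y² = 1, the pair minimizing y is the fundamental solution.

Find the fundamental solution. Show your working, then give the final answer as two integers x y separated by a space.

√459 = [21; 2,2,1,4,21,4,1,2,2,42, …], period ℓ=10 (even) → k=9
i=0: a=21 ⇒ p=21, q=1
…
i=8: a=2 ⇒ p=212079, q=9899
i=9: a=2 ⇒ p=499850, q=23331
(x₁, y₁) = (499850, 23331);  499850² − 459·23331² = 1 ✓

499850 23331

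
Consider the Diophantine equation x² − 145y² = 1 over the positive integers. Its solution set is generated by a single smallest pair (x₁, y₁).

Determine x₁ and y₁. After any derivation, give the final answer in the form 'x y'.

√145 → a₀=12, period (24); ℓ=1 odd so k=1
i=0: a=12 ⇒ p=12, q=1
i=1: a=24 ⇒ p=289, q=24
fundamental: x₁=289, y₁=24  (since 83521 − 145·576 = 1)

289 24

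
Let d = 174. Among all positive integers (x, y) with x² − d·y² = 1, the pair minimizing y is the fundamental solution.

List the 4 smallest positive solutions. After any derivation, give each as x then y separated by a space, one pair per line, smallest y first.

1451 110
4210801 319220
12219743051 926376330
35461690123201 2688343790440

√174 = [13; 5,4,5,26, …], period ℓ=4 (even) → k=3
a_0=13:  p_0=13·1+0=13,  q_0=13·0+1=1
a_1=5:  p_1=5·13+1=66,  q_1=5·1+0=5
a_2=4:  p_2=4·66+13=277,  q_2=4·5+1=21
a_3=5:  p_3=5·277+66=1451,  q_3=5·21+5=110
→ (1451, 110).  Check: 1451²=2105401, 174·110²=2105400, difference 1.
(1451+110√174)^2 = 4210801 + 319220√174
(1451+110√174)^3 = 12219743051 + 926376330√174
(1451+110√174)^4 = 35461690123201 + 2688343790440√174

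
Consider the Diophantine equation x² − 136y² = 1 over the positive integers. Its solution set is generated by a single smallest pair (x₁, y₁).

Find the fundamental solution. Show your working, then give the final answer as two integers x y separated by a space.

35 3

√136 = [11; 1,1,1,22, …], period ℓ=4 (even) → k=3
step 0: (11, 1)  from 11·(1,0) + (0,1)
…
step 2: (23, 2)  from 1·(12,1) + (11,1)
step 3: (35, 3)  from 1·(23,2) + (12,1)
fundamental: x₁=35, y₁=3  (since 1225 − 136·9 = 1)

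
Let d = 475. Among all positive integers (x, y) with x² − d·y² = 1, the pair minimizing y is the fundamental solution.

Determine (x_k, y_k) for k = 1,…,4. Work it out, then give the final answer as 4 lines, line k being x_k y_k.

57799 2652
6681448801 306565896
772362118440199 35438404443156
89283516160768675201 4096608676513381392

d=475: √d = [21; 1,3,1,6,2,6,1,3,1,42] (ℓ=10, even), read p_9/q_9
a_0=21:  p_0=21·1+0=21,  q_0=21·0+1=1
…
a_8=3:  p_8=3·11878+10287=45921,  q_8=3·545+472=2107
a_9=1:  p_9=1·45921+11878=57799,  q_9=1·2107+545=2652
(x₁, y₁) = (57799, 2652);  57799² − 475·2652² = 1 ✓
(x_2, y_2) = (57799·57799 + 475·2652·2652, 57799·2652 + 2652·57799) = (6681448801, 306565896)
(x_3, y_3) = (57799·6681448801 + 475·2652·306565896, 57799·306565896 + 2652·6681448801) = (772362118440199, 35438404443156)
(x_4, y_4) = (57799·772362118440199 + 475·2652·35438404443156, 57799·35438404443156 + 2652·772362118440199) = (89283516160768675201, 4096608676513381392)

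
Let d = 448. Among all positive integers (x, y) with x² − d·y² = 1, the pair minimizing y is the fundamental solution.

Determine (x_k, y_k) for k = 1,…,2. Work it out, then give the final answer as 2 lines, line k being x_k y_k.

√448 = [21; 6,42, …], period ℓ=2 (even) → k=1
i=0: a=21 ⇒ p=21, q=1
i=1: a=6 ⇒ p=127, q=6
(x₁, y₁) = (127, 6);  127² − 448·6² = 1 ✓
n=2: (127,6)∘(127,6) = (127·127+448·6·6, 127·6+6·127) = (32257,1524)

127 6
32257 1524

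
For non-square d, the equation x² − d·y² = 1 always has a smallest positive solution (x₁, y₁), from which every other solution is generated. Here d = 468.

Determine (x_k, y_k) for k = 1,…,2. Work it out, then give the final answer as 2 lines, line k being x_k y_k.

649 30
842401 38940

√468 = [21; 1,1,1,2,1,1,1,42, …], period ℓ=8 (even) → k=7
a_0=21:  p_0=21·1+0=21,  q_0=21·0+1=1
…
a_4=2:  p_4=2·65+43=173,  q_4=2·3+2=8
a_5=1:  p_5=1·173+65=238,  q_5=1·8+3=11
a_6=1:  p_6=1·238+173=411,  q_6=1·11+8=19
a_7=1:  p_7=1·411+238=649,  q_7=1·19+11=30
fundamental: x₁=649, y₁=30  (since 421201 − 468·900 = 1)
k=2:  x_2 = 649·649+468·30·30 = 842401,  y_2 = 649·30+30·649 = 38940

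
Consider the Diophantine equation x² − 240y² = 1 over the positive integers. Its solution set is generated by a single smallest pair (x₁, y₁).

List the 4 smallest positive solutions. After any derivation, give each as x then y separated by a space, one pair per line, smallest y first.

d=240: √d = [15; 2,30] (ℓ=2, even), read p_1/q_1
k=0  a_k=15  p_k/q_k = 15/1
k=1  a_k=2  p_k/q_k = 31/2
→ (31, 2).  Check: 31²=961, 240·2²=960, difference 1.
k=2:  x_2 = 31·31+240·2·2 = 1921,  y_2 = 31·2+2·31 = 124
k=3:  x_3 = 31·1921+240·2·124 = 119071,  y_3 = 31·124+2·1921 = 7686
k=4:  x_4 = 31·119071+240·2·7686 = 7380481,  y_4 = 31·7686+2·119071 = 476408

31 2
1921 124
119071 7686
7380481 476408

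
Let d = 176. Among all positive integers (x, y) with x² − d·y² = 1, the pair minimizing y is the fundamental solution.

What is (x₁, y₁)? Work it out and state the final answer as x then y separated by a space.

199 15

[13; 3,1,3,26] for √176; ℓ=4 ⇒ convergent index 3
step 0: (13, 1)  from 13·(1,0) + (0,1)
step 1: (40, 3)  from 3·(13,1) + (1,0)
step 2: (53, 4)  from 1·(40,3) + (13,1)
step 3: (199, 15)  from 3·(53,4) + (40,3)
→ (199, 15).  Check: 199²=39601, 176·15²=39600, difference 1.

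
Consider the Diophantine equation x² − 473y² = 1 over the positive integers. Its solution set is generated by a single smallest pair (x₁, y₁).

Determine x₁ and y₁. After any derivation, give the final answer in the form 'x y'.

√473 → a₀=21, period (1,2,1,42); ℓ=4 even so k=3
step 0: (21, 1)  from 21·(1,0) + (0,1)
step 1: (22, 1)  from 1·(21,1) + (1,0)
step 2: (65, 3)  from 2·(22,1) + (21,1)
step 3: (87, 4)  from 1·(65,3) + (22,1)
fundamental: x₁=87, y₁=4  (since 7569 − 473·16 = 1)

87 4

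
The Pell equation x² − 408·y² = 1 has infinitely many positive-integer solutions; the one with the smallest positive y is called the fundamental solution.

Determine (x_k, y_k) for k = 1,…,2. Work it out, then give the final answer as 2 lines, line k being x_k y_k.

101 5
20401 1010

√408 → a₀=20, period (5,40); ℓ=2 even so k=1
step 0: (20, 1)  from 20·(1,0) + (0,1)
step 1: (101, 5)  from 5·(20,1) + (1,0)
→ (101, 5).  Check: 101²=10201, 408·5²=10200, difference 1.
(101+5√408)^2 = 20401 + 1010√408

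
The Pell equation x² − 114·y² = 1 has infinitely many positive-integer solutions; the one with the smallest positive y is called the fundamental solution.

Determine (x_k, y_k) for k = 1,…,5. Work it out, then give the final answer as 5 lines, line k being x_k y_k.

d=114: √d = [10; 1,2,10,2,1,20] (ℓ=6, even), read p_5/q_5
k=0  a_k=10  p_k/q_k = 10/1
k=1  a_k=1  p_k/q_k = 11/1
k=2  a_k=2  p_k/q_k = 32/3
k=3  a_k=10  p_k/q_k = 331/31
k=4  a_k=2  p_k/q_k = 694/65
k=5  a_k=1  p_k/q_k = 1025/96
fundamental: x₁=1025, y₁=96  (since 1050625 − 114·9216 = 1)
(1025+96√114)^2 = 2101249 + 196800√114
(1025+96√114)^3 = 4307559425 + 403439904√114
(1025+96√114)^4 = 8830494720001 + 827051606400√114
(1025+96√114)^5 = 18102509868442625 + 1695455389680096√114

1025 96
2101249 196800
4307559425 403439904
8830494720001 827051606400
18102509868442625 1695455389680096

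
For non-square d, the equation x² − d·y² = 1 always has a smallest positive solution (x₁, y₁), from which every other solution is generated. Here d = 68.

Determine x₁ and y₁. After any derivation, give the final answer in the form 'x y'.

d=68: √d = [8; 4,16] (ℓ=2, even), read p_1/q_1
i=0: a=8 ⇒ p=8, q=1
i=1: a=4 ⇒ p=33, q=4
(x₁, y₁) = (33, 4);  33² − 68·4² = 1 ✓

33 4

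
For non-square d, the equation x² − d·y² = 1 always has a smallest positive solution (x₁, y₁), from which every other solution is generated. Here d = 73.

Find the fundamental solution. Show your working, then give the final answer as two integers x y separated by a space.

√73 = [8; 1,1,5,5,1,1,16, …], period ℓ=7 (odd) → k=13
k=0  a_k=8  p_k/q_k = 8/1
…
k=2  a_k=1  p_k/q_k = 17/2
…
k=8  a_k=1  p_k/q_k = 18737/2193
k=9  a_k=1  p_k/q_k = 36406/4261
k=10  a_k=5  p_k/q_k = 200767/23498
…
k=12  a_k=1  p_k/q_k = 1241008/145249
k=13  a_k=1  p_k/q_k = 2281249/267000
fundamental: x₁=2281249, y₁=267000  (since 5204097000001 − 73·71289000000 = 1)

2281249 267000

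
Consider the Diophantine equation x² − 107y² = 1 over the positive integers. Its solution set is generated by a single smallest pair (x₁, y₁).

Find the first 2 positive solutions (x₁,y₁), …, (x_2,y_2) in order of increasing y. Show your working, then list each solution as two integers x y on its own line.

962 93
1850887 178932

√107 = [10; 2,1,9,1,2,20, …], period ℓ=6 (even) → k=5
step 0: (10, 1)  from 10·(1,0) + (0,1)
step 1: (21, 2)  from 2·(10,1) + (1,0)
…
step 4: (331, 32)  from 1·(300,29) + (31,3)
step 5: (962, 93)  from 2·(331,32) + (300,29)
(x₁, y₁) = (962, 93);  962² − 107·93² = 1 ✓
(x_2, y_2) = (962·962 + 107·93·93, 962·93 + 93·962) = (1850887, 178932)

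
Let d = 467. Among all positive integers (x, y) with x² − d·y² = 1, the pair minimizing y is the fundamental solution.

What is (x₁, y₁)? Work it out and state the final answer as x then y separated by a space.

d=467: √d = [21; 1,1,1,1,3,…,1,1,42] (ℓ=14, even), read p_13/q_13
step 0: (21, 1)  from 21·(1,0) + (0,1)
step 1: (22, 1)  from 1·(21,1) + (1,0)
step 2: (43, 2)  from 1·(22,1) + (21,1)
step 3: (65, 3)  from 1·(43,2) + (22,1)
step 4: (108, 5)  from 1·(65,3) + (43,2)
step 5: (389, 18)  from 3·(108,5) + (65,3)
step 6: (1275, 59)  from 3·(389,18) + (108,5)
step 7: (27164, 1257)  from 21·(1275,59) + (389,18)
step 8: (82767, 3830)  from 3·(27164,1257) + (1275,59)
step 9: (275465, 12747)  from 3·(82767,3830) + (27164,1257)
…
step 12: (991929, 45901)  from 1·(633697,29324) + (358232,16577)
step 13: (1625626, 75225)  from 1·(991929,45901) + (633697,29324)
fundamental: x₁=1625626, y₁=75225  (since 2642659891876 − 467·5658800625 = 1)

1625626 75225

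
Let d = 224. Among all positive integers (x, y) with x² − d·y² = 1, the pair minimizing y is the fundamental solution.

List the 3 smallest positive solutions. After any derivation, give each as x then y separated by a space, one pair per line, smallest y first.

15 1
449 30
13455 899

[14; 1,28] for √224; ℓ=2 ⇒ convergent index 1
i=0: a=14 ⇒ p=14, q=1
i=1: a=1 ⇒ p=15, q=1
fundamental: x₁=15, y₁=1  (since 225 − 224·1 = 1)
n=2: (15,1)∘(15,1) = (15·15+224·1·1, 15·1+1·15) = (449,30)
n=3: (449,30)∘(15,1) = (15·449+224·1·30, 15·30+1·449) = (13455,899)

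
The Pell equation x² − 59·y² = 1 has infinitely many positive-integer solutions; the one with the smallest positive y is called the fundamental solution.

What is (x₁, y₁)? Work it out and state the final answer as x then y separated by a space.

√59 → a₀=7, period (1,2,7,2,1,14); ℓ=6 even so k=5
k=0  a_k=7  p_k/q_k = 7/1
k=1  a_k=1  p_k/q_k = 8/1
k=2  a_k=2  p_k/q_k = 23/3
…
k=4  a_k=2  p_k/q_k = 361/47
k=5  a_k=1  p_k/q_k = 530/69
(x₁, y₁) = (530, 69);  530² − 59·69² = 1 ✓

530 69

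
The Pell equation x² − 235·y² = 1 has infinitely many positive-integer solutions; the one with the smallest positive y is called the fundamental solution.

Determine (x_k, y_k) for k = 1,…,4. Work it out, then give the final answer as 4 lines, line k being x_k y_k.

d=235: √d = [15; 3,30] (ℓ=2, even), read p_1/q_1
step 0: (15, 1)  from 15·(1,0) + (0,1)
step 1: (46, 3)  from 3·(15,1) + (1,0)
(x₁, y₁) = (46, 3);  46² − 235·3² = 1 ✓
n=2: (46,3)∘(46,3) = (46·46+235·3·3, 46·3+3·46) = (4231,276)
n=3: (4231,276)∘(46,3) = (46·4231+235·3·276, 46·276+3·4231) = (389206,25389)
n=4: (389206,25389)∘(46,3) = (46·389206+235·3·25389, 46·25389+3·389206) = (35802721,2335512)

46 3
4231 276
389206 25389
35802721 2335512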